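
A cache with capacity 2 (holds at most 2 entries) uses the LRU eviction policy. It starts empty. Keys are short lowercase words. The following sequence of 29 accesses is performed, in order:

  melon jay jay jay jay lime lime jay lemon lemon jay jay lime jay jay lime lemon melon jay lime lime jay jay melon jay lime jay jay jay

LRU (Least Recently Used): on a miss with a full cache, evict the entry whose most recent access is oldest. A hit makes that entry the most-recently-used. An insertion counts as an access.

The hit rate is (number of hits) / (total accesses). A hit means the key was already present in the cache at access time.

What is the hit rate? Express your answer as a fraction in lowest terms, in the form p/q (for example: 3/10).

LRU simulation (capacity=2):
  1. access melon: MISS. Cache (LRU->MRU): [melon]
  2. access jay: MISS. Cache (LRU->MRU): [melon jay]
  3. access jay: HIT. Cache (LRU->MRU): [melon jay]
  4. access jay: HIT. Cache (LRU->MRU): [melon jay]
  5. access jay: HIT. Cache (LRU->MRU): [melon jay]
  6. access lime: MISS, evict melon. Cache (LRU->MRU): [jay lime]
  7. access lime: HIT. Cache (LRU->MRU): [jay lime]
  8. access jay: HIT. Cache (LRU->MRU): [lime jay]
  9. access lemon: MISS, evict lime. Cache (LRU->MRU): [jay lemon]
  10. access lemon: HIT. Cache (LRU->MRU): [jay lemon]
  11. access jay: HIT. Cache (LRU->MRU): [lemon jay]
  12. access jay: HIT. Cache (LRU->MRU): [lemon jay]
  13. access lime: MISS, evict lemon. Cache (LRU->MRU): [jay lime]
  14. access jay: HIT. Cache (LRU->MRU): [lime jay]
  15. access jay: HIT. Cache (LRU->MRU): [lime jay]
  16. access lime: HIT. Cache (LRU->MRU): [jay lime]
  17. access lemon: MISS, evict jay. Cache (LRU->MRU): [lime lemon]
  18. access melon: MISS, evict lime. Cache (LRU->MRU): [lemon melon]
  19. access jay: MISS, evict lemon. Cache (LRU->MRU): [melon jay]
  20. access lime: MISS, evict melon. Cache (LRU->MRU): [jay lime]
  21. access lime: HIT. Cache (LRU->MRU): [jay lime]
  22. access jay: HIT. Cache (LRU->MRU): [lime jay]
  23. access jay: HIT. Cache (LRU->MRU): [lime jay]
  24. access melon: MISS, evict lime. Cache (LRU->MRU): [jay melon]
  25. access jay: HIT. Cache (LRU->MRU): [melon jay]
  26. access lime: MISS, evict melon. Cache (LRU->MRU): [jay lime]
  27. access jay: HIT. Cache (LRU->MRU): [lime jay]
  28. access jay: HIT. Cache (LRU->MRU): [lime jay]
  29. access jay: HIT. Cache (LRU->MRU): [lime jay]
Total: 18 hits, 11 misses, 9 evictions

Hit rate = 18/29

Answer: 18/29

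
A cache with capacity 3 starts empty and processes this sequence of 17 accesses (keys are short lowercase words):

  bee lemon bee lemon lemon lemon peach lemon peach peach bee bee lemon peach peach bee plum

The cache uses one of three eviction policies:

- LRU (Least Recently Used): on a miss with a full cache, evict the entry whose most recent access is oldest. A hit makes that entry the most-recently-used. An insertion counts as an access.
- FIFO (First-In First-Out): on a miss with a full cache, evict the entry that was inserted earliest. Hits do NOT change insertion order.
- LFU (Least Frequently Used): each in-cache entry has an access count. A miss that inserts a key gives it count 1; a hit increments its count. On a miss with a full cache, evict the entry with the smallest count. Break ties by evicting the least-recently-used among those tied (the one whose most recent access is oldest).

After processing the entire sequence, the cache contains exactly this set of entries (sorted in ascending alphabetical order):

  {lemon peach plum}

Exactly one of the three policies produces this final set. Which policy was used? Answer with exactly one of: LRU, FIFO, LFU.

Answer: FIFO

Derivation:
Simulating under each policy and comparing final sets:
  LRU: final set = {bee peach plum} -> differs
  FIFO: final set = {lemon peach plum} -> MATCHES target
  LFU: final set = {bee lemon plum} -> differs
Only FIFO produces the target set.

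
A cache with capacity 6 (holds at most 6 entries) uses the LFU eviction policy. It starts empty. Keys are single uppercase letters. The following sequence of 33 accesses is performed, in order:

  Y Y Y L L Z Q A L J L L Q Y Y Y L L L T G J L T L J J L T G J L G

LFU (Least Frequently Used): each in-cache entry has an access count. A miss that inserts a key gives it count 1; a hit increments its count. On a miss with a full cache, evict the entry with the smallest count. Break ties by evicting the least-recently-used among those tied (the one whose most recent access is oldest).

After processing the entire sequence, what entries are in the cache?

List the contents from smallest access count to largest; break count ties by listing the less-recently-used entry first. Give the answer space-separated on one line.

LFU simulation (capacity=6):
  1. access Y: MISS. Cache: [Y(c=1)]
  2. access Y: HIT, count now 2. Cache: [Y(c=2)]
  3. access Y: HIT, count now 3. Cache: [Y(c=3)]
  4. access L: MISS. Cache: [L(c=1) Y(c=3)]
  5. access L: HIT, count now 2. Cache: [L(c=2) Y(c=3)]
  6. access Z: MISS. Cache: [Z(c=1) L(c=2) Y(c=3)]
  7. access Q: MISS. Cache: [Z(c=1) Q(c=1) L(c=2) Y(c=3)]
  8. access A: MISS. Cache: [Z(c=1) Q(c=1) A(c=1) L(c=2) Y(c=3)]
  9. access L: HIT, count now 3. Cache: [Z(c=1) Q(c=1) A(c=1) Y(c=3) L(c=3)]
  10. access J: MISS. Cache: [Z(c=1) Q(c=1) A(c=1) J(c=1) Y(c=3) L(c=3)]
  11. access L: HIT, count now 4. Cache: [Z(c=1) Q(c=1) A(c=1) J(c=1) Y(c=3) L(c=4)]
  12. access L: HIT, count now 5. Cache: [Z(c=1) Q(c=1) A(c=1) J(c=1) Y(c=3) L(c=5)]
  13. access Q: HIT, count now 2. Cache: [Z(c=1) A(c=1) J(c=1) Q(c=2) Y(c=3) L(c=5)]
  14. access Y: HIT, count now 4. Cache: [Z(c=1) A(c=1) J(c=1) Q(c=2) Y(c=4) L(c=5)]
  15. access Y: HIT, count now 5. Cache: [Z(c=1) A(c=1) J(c=1) Q(c=2) L(c=5) Y(c=5)]
  16. access Y: HIT, count now 6. Cache: [Z(c=1) A(c=1) J(c=1) Q(c=2) L(c=5) Y(c=6)]
  17. access L: HIT, count now 6. Cache: [Z(c=1) A(c=1) J(c=1) Q(c=2) Y(c=6) L(c=6)]
  18. access L: HIT, count now 7. Cache: [Z(c=1) A(c=1) J(c=1) Q(c=2) Y(c=6) L(c=7)]
  19. access L: HIT, count now 8. Cache: [Z(c=1) A(c=1) J(c=1) Q(c=2) Y(c=6) L(c=8)]
  20. access T: MISS, evict Z(c=1). Cache: [A(c=1) J(c=1) T(c=1) Q(c=2) Y(c=6) L(c=8)]
  21. access G: MISS, evict A(c=1). Cache: [J(c=1) T(c=1) G(c=1) Q(c=2) Y(c=6) L(c=8)]
  22. access J: HIT, count now 2. Cache: [T(c=1) G(c=1) Q(c=2) J(c=2) Y(c=6) L(c=8)]
  23. access L: HIT, count now 9. Cache: [T(c=1) G(c=1) Q(c=2) J(c=2) Y(c=6) L(c=9)]
  24. access T: HIT, count now 2. Cache: [G(c=1) Q(c=2) J(c=2) T(c=2) Y(c=6) L(c=9)]
  25. access L: HIT, count now 10. Cache: [G(c=1) Q(c=2) J(c=2) T(c=2) Y(c=6) L(c=10)]
  26. access J: HIT, count now 3. Cache: [G(c=1) Q(c=2) T(c=2) J(c=3) Y(c=6) L(c=10)]
  27. access J: HIT, count now 4. Cache: [G(c=1) Q(c=2) T(c=2) J(c=4) Y(c=6) L(c=10)]
  28. access L: HIT, count now 11. Cache: [G(c=1) Q(c=2) T(c=2) J(c=4) Y(c=6) L(c=11)]
  29. access T: HIT, count now 3. Cache: [G(c=1) Q(c=2) T(c=3) J(c=4) Y(c=6) L(c=11)]
  30. access G: HIT, count now 2. Cache: [Q(c=2) G(c=2) T(c=3) J(c=4) Y(c=6) L(c=11)]
  31. access J: HIT, count now 5. Cache: [Q(c=2) G(c=2) T(c=3) J(c=5) Y(c=6) L(c=11)]
  32. access L: HIT, count now 12. Cache: [Q(c=2) G(c=2) T(c=3) J(c=5) Y(c=6) L(c=12)]
  33. access G: HIT, count now 3. Cache: [Q(c=2) T(c=3) G(c=3) J(c=5) Y(c=6) L(c=12)]
Total: 25 hits, 8 misses, 2 evictions

Answer: Q T G J Y L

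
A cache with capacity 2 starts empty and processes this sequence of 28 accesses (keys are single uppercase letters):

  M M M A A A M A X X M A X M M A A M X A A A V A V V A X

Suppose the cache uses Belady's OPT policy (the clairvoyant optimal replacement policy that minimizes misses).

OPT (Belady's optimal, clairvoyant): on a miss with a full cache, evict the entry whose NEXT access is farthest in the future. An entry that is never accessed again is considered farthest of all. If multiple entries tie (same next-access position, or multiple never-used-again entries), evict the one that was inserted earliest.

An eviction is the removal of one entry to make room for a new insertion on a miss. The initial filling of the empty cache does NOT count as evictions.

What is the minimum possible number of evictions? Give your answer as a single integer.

Answer: 6

Derivation:
OPT (Belady) simulation (capacity=2):
  1. access M: MISS. Cache: [M]
  2. access M: HIT. Next use of M: step 3. Cache: [M]
  3. access M: HIT. Next use of M: step 7. Cache: [M]
  4. access A: MISS. Cache: [M A]
  5. access A: HIT. Next use of A: step 6. Cache: [M A]
  6. access A: HIT. Next use of A: step 8. Cache: [M A]
  7. access M: HIT. Next use of M: step 11. Cache: [M A]
  8. access A: HIT. Next use of A: step 12. Cache: [M A]
  9. access X: MISS, evict A (next use: step 12). Cache: [M X]
  10. access X: HIT. Next use of X: step 13. Cache: [M X]
  11. access M: HIT. Next use of M: step 14. Cache: [M X]
  12. access A: MISS, evict M (next use: step 14). Cache: [X A]
  13. access X: HIT. Next use of X: step 19. Cache: [X A]
  14. access M: MISS, evict X (next use: step 19). Cache: [A M]
  15. access M: HIT. Next use of M: step 18. Cache: [A M]
  16. access A: HIT. Next use of A: step 17. Cache: [A M]
  17. access A: HIT. Next use of A: step 20. Cache: [A M]
  18. access M: HIT. Next use of M: never. Cache: [A M]
  19. access X: MISS, evict M (next use: never). Cache: [A X]
  20. access A: HIT. Next use of A: step 21. Cache: [A X]
  21. access A: HIT. Next use of A: step 22. Cache: [A X]
  22. access A: HIT. Next use of A: step 24. Cache: [A X]
  23. access V: MISS, evict X (next use: step 28). Cache: [A V]
  24. access A: HIT. Next use of A: step 27. Cache: [A V]
  25. access V: HIT. Next use of V: step 26. Cache: [A V]
  26. access V: HIT. Next use of V: never. Cache: [A V]
  27. access A: HIT. Next use of A: never. Cache: [A V]
  28. access X: MISS, evict A (next use: never). Cache: [V X]
Total: 20 hits, 8 misses, 6 evictions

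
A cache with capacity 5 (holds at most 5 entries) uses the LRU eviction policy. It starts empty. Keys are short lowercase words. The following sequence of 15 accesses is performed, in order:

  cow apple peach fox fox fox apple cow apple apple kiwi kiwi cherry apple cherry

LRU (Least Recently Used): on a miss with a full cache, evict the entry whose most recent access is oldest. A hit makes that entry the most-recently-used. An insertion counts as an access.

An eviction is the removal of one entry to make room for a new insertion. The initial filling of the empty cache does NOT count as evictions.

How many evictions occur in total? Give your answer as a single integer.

Answer: 1

Derivation:
LRU simulation (capacity=5):
  1. access cow: MISS. Cache (LRU->MRU): [cow]
  2. access apple: MISS. Cache (LRU->MRU): [cow apple]
  3. access peach: MISS. Cache (LRU->MRU): [cow apple peach]
  4. access fox: MISS. Cache (LRU->MRU): [cow apple peach fox]
  5. access fox: HIT. Cache (LRU->MRU): [cow apple peach fox]
  6. access fox: HIT. Cache (LRU->MRU): [cow apple peach fox]
  7. access apple: HIT. Cache (LRU->MRU): [cow peach fox apple]
  8. access cow: HIT. Cache (LRU->MRU): [peach fox apple cow]
  9. access apple: HIT. Cache (LRU->MRU): [peach fox cow apple]
  10. access apple: HIT. Cache (LRU->MRU): [peach fox cow apple]
  11. access kiwi: MISS. Cache (LRU->MRU): [peach fox cow apple kiwi]
  12. access kiwi: HIT. Cache (LRU->MRU): [peach fox cow apple kiwi]
  13. access cherry: MISS, evict peach. Cache (LRU->MRU): [fox cow apple kiwi cherry]
  14. access apple: HIT. Cache (LRU->MRU): [fox cow kiwi cherry apple]
  15. access cherry: HIT. Cache (LRU->MRU): [fox cow kiwi apple cherry]
Total: 9 hits, 6 misses, 1 evictions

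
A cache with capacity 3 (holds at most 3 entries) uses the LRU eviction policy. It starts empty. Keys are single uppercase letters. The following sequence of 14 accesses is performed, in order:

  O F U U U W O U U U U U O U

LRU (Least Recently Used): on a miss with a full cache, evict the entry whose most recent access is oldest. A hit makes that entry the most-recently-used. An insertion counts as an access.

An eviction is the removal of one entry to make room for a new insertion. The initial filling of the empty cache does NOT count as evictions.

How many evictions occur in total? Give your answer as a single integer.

Answer: 2

Derivation:
LRU simulation (capacity=3):
  1. access O: MISS. Cache (LRU->MRU): [O]
  2. access F: MISS. Cache (LRU->MRU): [O F]
  3. access U: MISS. Cache (LRU->MRU): [O F U]
  4. access U: HIT. Cache (LRU->MRU): [O F U]
  5. access U: HIT. Cache (LRU->MRU): [O F U]
  6. access W: MISS, evict O. Cache (LRU->MRU): [F U W]
  7. access O: MISS, evict F. Cache (LRU->MRU): [U W O]
  8. access U: HIT. Cache (LRU->MRU): [W O U]
  9. access U: HIT. Cache (LRU->MRU): [W O U]
  10. access U: HIT. Cache (LRU->MRU): [W O U]
  11. access U: HIT. Cache (LRU->MRU): [W O U]
  12. access U: HIT. Cache (LRU->MRU): [W O U]
  13. access O: HIT. Cache (LRU->MRU): [W U O]
  14. access U: HIT. Cache (LRU->MRU): [W O U]
Total: 9 hits, 5 misses, 2 evictions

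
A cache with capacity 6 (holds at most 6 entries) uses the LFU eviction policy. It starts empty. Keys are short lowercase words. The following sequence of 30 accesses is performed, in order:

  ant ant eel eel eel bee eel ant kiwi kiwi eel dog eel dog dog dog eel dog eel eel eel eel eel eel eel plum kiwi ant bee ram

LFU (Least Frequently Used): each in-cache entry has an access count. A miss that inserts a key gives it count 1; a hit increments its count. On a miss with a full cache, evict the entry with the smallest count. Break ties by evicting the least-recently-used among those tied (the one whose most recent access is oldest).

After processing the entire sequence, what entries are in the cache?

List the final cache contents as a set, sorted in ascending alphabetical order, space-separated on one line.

LFU simulation (capacity=6):
  1. access ant: MISS. Cache: [ant(c=1)]
  2. access ant: HIT, count now 2. Cache: [ant(c=2)]
  3. access eel: MISS. Cache: [eel(c=1) ant(c=2)]
  4. access eel: HIT, count now 2. Cache: [ant(c=2) eel(c=2)]
  5. access eel: HIT, count now 3. Cache: [ant(c=2) eel(c=3)]
  6. access bee: MISS. Cache: [bee(c=1) ant(c=2) eel(c=3)]
  7. access eel: HIT, count now 4. Cache: [bee(c=1) ant(c=2) eel(c=4)]
  8. access ant: HIT, count now 3. Cache: [bee(c=1) ant(c=3) eel(c=4)]
  9. access kiwi: MISS. Cache: [bee(c=1) kiwi(c=1) ant(c=3) eel(c=4)]
  10. access kiwi: HIT, count now 2. Cache: [bee(c=1) kiwi(c=2) ant(c=3) eel(c=4)]
  11. access eel: HIT, count now 5. Cache: [bee(c=1) kiwi(c=2) ant(c=3) eel(c=5)]
  12. access dog: MISS. Cache: [bee(c=1) dog(c=1) kiwi(c=2) ant(c=3) eel(c=5)]
  13. access eel: HIT, count now 6. Cache: [bee(c=1) dog(c=1) kiwi(c=2) ant(c=3) eel(c=6)]
  14. access dog: HIT, count now 2. Cache: [bee(c=1) kiwi(c=2) dog(c=2) ant(c=3) eel(c=6)]
  15. access dog: HIT, count now 3. Cache: [bee(c=1) kiwi(c=2) ant(c=3) dog(c=3) eel(c=6)]
  16. access dog: HIT, count now 4. Cache: [bee(c=1) kiwi(c=2) ant(c=3) dog(c=4) eel(c=6)]
  17. access eel: HIT, count now 7. Cache: [bee(c=1) kiwi(c=2) ant(c=3) dog(c=4) eel(c=7)]
  18. access dog: HIT, count now 5. Cache: [bee(c=1) kiwi(c=2) ant(c=3) dog(c=5) eel(c=7)]
  19. access eel: HIT, count now 8. Cache: [bee(c=1) kiwi(c=2) ant(c=3) dog(c=5) eel(c=8)]
  20. access eel: HIT, count now 9. Cache: [bee(c=1) kiwi(c=2) ant(c=3) dog(c=5) eel(c=9)]
  21. access eel: HIT, count now 10. Cache: [bee(c=1) kiwi(c=2) ant(c=3) dog(c=5) eel(c=10)]
  22. access eel: HIT, count now 11. Cache: [bee(c=1) kiwi(c=2) ant(c=3) dog(c=5) eel(c=11)]
  23. access eel: HIT, count now 12. Cache: [bee(c=1) kiwi(c=2) ant(c=3) dog(c=5) eel(c=12)]
  24. access eel: HIT, count now 13. Cache: [bee(c=1) kiwi(c=2) ant(c=3) dog(c=5) eel(c=13)]
  25. access eel: HIT, count now 14. Cache: [bee(c=1) kiwi(c=2) ant(c=3) dog(c=5) eel(c=14)]
  26. access plum: MISS. Cache: [bee(c=1) plum(c=1) kiwi(c=2) ant(c=3) dog(c=5) eel(c=14)]
  27. access kiwi: HIT, count now 3. Cache: [bee(c=1) plum(c=1) ant(c=3) kiwi(c=3) dog(c=5) eel(c=14)]
  28. access ant: HIT, count now 4. Cache: [bee(c=1) plum(c=1) kiwi(c=3) ant(c=4) dog(c=5) eel(c=14)]
  29. access bee: HIT, count now 2. Cache: [plum(c=1) bee(c=2) kiwi(c=3) ant(c=4) dog(c=5) eel(c=14)]
  30. access ram: MISS, evict plum(c=1). Cache: [ram(c=1) bee(c=2) kiwi(c=3) ant(c=4) dog(c=5) eel(c=14)]
Total: 23 hits, 7 misses, 1 evictions

Answer: ant bee dog eel kiwi ram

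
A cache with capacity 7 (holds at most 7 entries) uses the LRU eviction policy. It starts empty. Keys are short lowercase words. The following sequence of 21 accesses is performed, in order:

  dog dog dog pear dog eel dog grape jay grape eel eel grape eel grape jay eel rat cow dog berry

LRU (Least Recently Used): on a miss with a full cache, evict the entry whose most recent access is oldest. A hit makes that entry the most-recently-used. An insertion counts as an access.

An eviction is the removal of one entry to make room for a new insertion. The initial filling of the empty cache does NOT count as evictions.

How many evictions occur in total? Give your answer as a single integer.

Answer: 1

Derivation:
LRU simulation (capacity=7):
  1. access dog: MISS. Cache (LRU->MRU): [dog]
  2. access dog: HIT. Cache (LRU->MRU): [dog]
  3. access dog: HIT. Cache (LRU->MRU): [dog]
  4. access pear: MISS. Cache (LRU->MRU): [dog pear]
  5. access dog: HIT. Cache (LRU->MRU): [pear dog]
  6. access eel: MISS. Cache (LRU->MRU): [pear dog eel]
  7. access dog: HIT. Cache (LRU->MRU): [pear eel dog]
  8. access grape: MISS. Cache (LRU->MRU): [pear eel dog grape]
  9. access jay: MISS. Cache (LRU->MRU): [pear eel dog grape jay]
  10. access grape: HIT. Cache (LRU->MRU): [pear eel dog jay grape]
  11. access eel: HIT. Cache (LRU->MRU): [pear dog jay grape eel]
  12. access eel: HIT. Cache (LRU->MRU): [pear dog jay grape eel]
  13. access grape: HIT. Cache (LRU->MRU): [pear dog jay eel grape]
  14. access eel: HIT. Cache (LRU->MRU): [pear dog jay grape eel]
  15. access grape: HIT. Cache (LRU->MRU): [pear dog jay eel grape]
  16. access jay: HIT. Cache (LRU->MRU): [pear dog eel grape jay]
  17. access eel: HIT. Cache (LRU->MRU): [pear dog grape jay eel]
  18. access rat: MISS. Cache (LRU->MRU): [pear dog grape jay eel rat]
  19. access cow: MISS. Cache (LRU->MRU): [pear dog grape jay eel rat cow]
  20. access dog: HIT. Cache (LRU->MRU): [pear grape jay eel rat cow dog]
  21. access berry: MISS, evict pear. Cache (LRU->MRU): [grape jay eel rat cow dog berry]
Total: 13 hits, 8 misses, 1 evictions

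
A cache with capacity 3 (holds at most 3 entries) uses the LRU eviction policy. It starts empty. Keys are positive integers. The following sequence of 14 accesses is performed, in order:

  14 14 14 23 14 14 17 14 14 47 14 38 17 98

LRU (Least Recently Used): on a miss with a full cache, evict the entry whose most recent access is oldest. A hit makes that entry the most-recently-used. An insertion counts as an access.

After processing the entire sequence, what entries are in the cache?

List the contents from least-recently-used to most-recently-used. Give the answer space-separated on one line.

LRU simulation (capacity=3):
  1. access 14: MISS. Cache (LRU->MRU): [14]
  2. access 14: HIT. Cache (LRU->MRU): [14]
  3. access 14: HIT. Cache (LRU->MRU): [14]
  4. access 23: MISS. Cache (LRU->MRU): [14 23]
  5. access 14: HIT. Cache (LRU->MRU): [23 14]
  6. access 14: HIT. Cache (LRU->MRU): [23 14]
  7. access 17: MISS. Cache (LRU->MRU): [23 14 17]
  8. access 14: HIT. Cache (LRU->MRU): [23 17 14]
  9. access 14: HIT. Cache (LRU->MRU): [23 17 14]
  10. access 47: MISS, evict 23. Cache (LRU->MRU): [17 14 47]
  11. access 14: HIT. Cache (LRU->MRU): [17 47 14]
  12. access 38: MISS, evict 17. Cache (LRU->MRU): [47 14 38]
  13. access 17: MISS, evict 47. Cache (LRU->MRU): [14 38 17]
  14. access 98: MISS, evict 14. Cache (LRU->MRU): [38 17 98]
Total: 7 hits, 7 misses, 4 evictions

Answer: 38 17 98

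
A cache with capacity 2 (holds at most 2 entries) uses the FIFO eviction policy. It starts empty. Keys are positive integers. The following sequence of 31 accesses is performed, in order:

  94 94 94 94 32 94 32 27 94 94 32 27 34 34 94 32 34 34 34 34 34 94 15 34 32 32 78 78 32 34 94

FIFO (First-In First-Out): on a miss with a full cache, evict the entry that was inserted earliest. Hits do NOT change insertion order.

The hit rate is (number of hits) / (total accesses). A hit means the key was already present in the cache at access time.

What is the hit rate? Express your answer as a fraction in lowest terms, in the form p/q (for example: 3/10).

FIFO simulation (capacity=2):
  1. access 94: MISS. Cache (old->new): [94]
  2. access 94: HIT. Cache (old->new): [94]
  3. access 94: HIT. Cache (old->new): [94]
  4. access 94: HIT. Cache (old->new): [94]
  5. access 32: MISS. Cache (old->new): [94 32]
  6. access 94: HIT. Cache (old->new): [94 32]
  7. access 32: HIT. Cache (old->new): [94 32]
  8. access 27: MISS, evict 94. Cache (old->new): [32 27]
  9. access 94: MISS, evict 32. Cache (old->new): [27 94]
  10. access 94: HIT. Cache (old->new): [27 94]
  11. access 32: MISS, evict 27. Cache (old->new): [94 32]
  12. access 27: MISS, evict 94. Cache (old->new): [32 27]
  13. access 34: MISS, evict 32. Cache (old->new): [27 34]
  14. access 34: HIT. Cache (old->new): [27 34]
  15. access 94: MISS, evict 27. Cache (old->new): [34 94]
  16. access 32: MISS, evict 34. Cache (old->new): [94 32]
  17. access 34: MISS, evict 94. Cache (old->new): [32 34]
  18. access 34: HIT. Cache (old->new): [32 34]
  19. access 34: HIT. Cache (old->new): [32 34]
  20. access 34: HIT. Cache (old->new): [32 34]
  21. access 34: HIT. Cache (old->new): [32 34]
  22. access 94: MISS, evict 32. Cache (old->new): [34 94]
  23. access 15: MISS, evict 34. Cache (old->new): [94 15]
  24. access 34: MISS, evict 94. Cache (old->new): [15 34]
  25. access 32: MISS, evict 15. Cache (old->new): [34 32]
  26. access 32: HIT. Cache (old->new): [34 32]
  27. access 78: MISS, evict 34. Cache (old->new): [32 78]
  28. access 78: HIT. Cache (old->new): [32 78]
  29. access 32: HIT. Cache (old->new): [32 78]
  30. access 34: MISS, evict 32. Cache (old->new): [78 34]
  31. access 94: MISS, evict 78. Cache (old->new): [34 94]
Total: 14 hits, 17 misses, 15 evictions

Hit rate = 14/31

Answer: 14/31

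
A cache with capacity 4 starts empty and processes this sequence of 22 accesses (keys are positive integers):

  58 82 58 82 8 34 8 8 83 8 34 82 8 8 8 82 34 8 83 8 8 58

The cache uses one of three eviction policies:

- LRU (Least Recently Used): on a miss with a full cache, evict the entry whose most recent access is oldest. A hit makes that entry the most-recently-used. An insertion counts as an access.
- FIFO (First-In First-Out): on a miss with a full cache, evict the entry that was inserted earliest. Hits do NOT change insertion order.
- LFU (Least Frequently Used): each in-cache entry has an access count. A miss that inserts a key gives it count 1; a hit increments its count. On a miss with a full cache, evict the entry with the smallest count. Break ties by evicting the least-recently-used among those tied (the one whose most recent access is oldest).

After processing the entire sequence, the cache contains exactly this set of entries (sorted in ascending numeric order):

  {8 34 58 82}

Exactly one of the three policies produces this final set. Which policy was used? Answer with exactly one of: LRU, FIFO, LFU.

Simulating under each policy and comparing final sets:
  LRU: final set = {8 34 58 83} -> differs
  FIFO: final set = {8 34 58 83} -> differs
  LFU: final set = {8 34 58 82} -> MATCHES target
Only LFU produces the target set.

Answer: LFU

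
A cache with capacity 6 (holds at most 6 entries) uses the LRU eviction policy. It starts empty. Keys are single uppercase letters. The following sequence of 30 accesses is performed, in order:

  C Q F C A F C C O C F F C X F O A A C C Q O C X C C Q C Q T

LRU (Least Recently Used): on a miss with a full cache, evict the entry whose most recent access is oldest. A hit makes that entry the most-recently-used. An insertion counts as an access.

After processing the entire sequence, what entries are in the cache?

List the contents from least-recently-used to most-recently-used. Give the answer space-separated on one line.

LRU simulation (capacity=6):
  1. access C: MISS. Cache (LRU->MRU): [C]
  2. access Q: MISS. Cache (LRU->MRU): [C Q]
  3. access F: MISS. Cache (LRU->MRU): [C Q F]
  4. access C: HIT. Cache (LRU->MRU): [Q F C]
  5. access A: MISS. Cache (LRU->MRU): [Q F C A]
  6. access F: HIT. Cache (LRU->MRU): [Q C A F]
  7. access C: HIT. Cache (LRU->MRU): [Q A F C]
  8. access C: HIT. Cache (LRU->MRU): [Q A F C]
  9. access O: MISS. Cache (LRU->MRU): [Q A F C O]
  10. access C: HIT. Cache (LRU->MRU): [Q A F O C]
  11. access F: HIT. Cache (LRU->MRU): [Q A O C F]
  12. access F: HIT. Cache (LRU->MRU): [Q A O C F]
  13. access C: HIT. Cache (LRU->MRU): [Q A O F C]
  14. access X: MISS. Cache (LRU->MRU): [Q A O F C X]
  15. access F: HIT. Cache (LRU->MRU): [Q A O C X F]
  16. access O: HIT. Cache (LRU->MRU): [Q A C X F O]
  17. access A: HIT. Cache (LRU->MRU): [Q C X F O A]
  18. access A: HIT. Cache (LRU->MRU): [Q C X F O A]
  19. access C: HIT. Cache (LRU->MRU): [Q X F O A C]
  20. access C: HIT. Cache (LRU->MRU): [Q X F O A C]
  21. access Q: HIT. Cache (LRU->MRU): [X F O A C Q]
  22. access O: HIT. Cache (LRU->MRU): [X F A C Q O]
  23. access C: HIT. Cache (LRU->MRU): [X F A Q O C]
  24. access X: HIT. Cache (LRU->MRU): [F A Q O C X]
  25. access C: HIT. Cache (LRU->MRU): [F A Q O X C]
  26. access C: HIT. Cache (LRU->MRU): [F A Q O X C]
  27. access Q: HIT. Cache (LRU->MRU): [F A O X C Q]
  28. access C: HIT. Cache (LRU->MRU): [F A O X Q C]
  29. access Q: HIT. Cache (LRU->MRU): [F A O X C Q]
  30. access T: MISS, evict F. Cache (LRU->MRU): [A O X C Q T]
Total: 23 hits, 7 misses, 1 evictions

Answer: A O X C Q T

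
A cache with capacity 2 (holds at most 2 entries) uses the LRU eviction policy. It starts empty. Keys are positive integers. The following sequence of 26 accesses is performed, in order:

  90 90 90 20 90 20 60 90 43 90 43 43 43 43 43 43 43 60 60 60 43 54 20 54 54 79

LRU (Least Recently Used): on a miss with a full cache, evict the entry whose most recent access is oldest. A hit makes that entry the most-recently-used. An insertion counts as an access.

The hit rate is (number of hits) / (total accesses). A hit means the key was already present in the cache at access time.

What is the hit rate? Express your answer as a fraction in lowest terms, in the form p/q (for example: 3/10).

Answer: 17/26

Derivation:
LRU simulation (capacity=2):
  1. access 90: MISS. Cache (LRU->MRU): [90]
  2. access 90: HIT. Cache (LRU->MRU): [90]
  3. access 90: HIT. Cache (LRU->MRU): [90]
  4. access 20: MISS. Cache (LRU->MRU): [90 20]
  5. access 90: HIT. Cache (LRU->MRU): [20 90]
  6. access 20: HIT. Cache (LRU->MRU): [90 20]
  7. access 60: MISS, evict 90. Cache (LRU->MRU): [20 60]
  8. access 90: MISS, evict 20. Cache (LRU->MRU): [60 90]
  9. access 43: MISS, evict 60. Cache (LRU->MRU): [90 43]
  10. access 90: HIT. Cache (LRU->MRU): [43 90]
  11. access 43: HIT. Cache (LRU->MRU): [90 43]
  12. access 43: HIT. Cache (LRU->MRU): [90 43]
  13. access 43: HIT. Cache (LRU->MRU): [90 43]
  14. access 43: HIT. Cache (LRU->MRU): [90 43]
  15. access 43: HIT. Cache (LRU->MRU): [90 43]
  16. access 43: HIT. Cache (LRU->MRU): [90 43]
  17. access 43: HIT. Cache (LRU->MRU): [90 43]
  18. access 60: MISS, evict 90. Cache (LRU->MRU): [43 60]
  19. access 60: HIT. Cache (LRU->MRU): [43 60]
  20. access 60: HIT. Cache (LRU->MRU): [43 60]
  21. access 43: HIT. Cache (LRU->MRU): [60 43]
  22. access 54: MISS, evict 60. Cache (LRU->MRU): [43 54]
  23. access 20: MISS, evict 43. Cache (LRU->MRU): [54 20]
  24. access 54: HIT. Cache (LRU->MRU): [20 54]
  25. access 54: HIT. Cache (LRU->MRU): [20 54]
  26. access 79: MISS, evict 20. Cache (LRU->MRU): [54 79]
Total: 17 hits, 9 misses, 7 evictions

Hit rate = 17/26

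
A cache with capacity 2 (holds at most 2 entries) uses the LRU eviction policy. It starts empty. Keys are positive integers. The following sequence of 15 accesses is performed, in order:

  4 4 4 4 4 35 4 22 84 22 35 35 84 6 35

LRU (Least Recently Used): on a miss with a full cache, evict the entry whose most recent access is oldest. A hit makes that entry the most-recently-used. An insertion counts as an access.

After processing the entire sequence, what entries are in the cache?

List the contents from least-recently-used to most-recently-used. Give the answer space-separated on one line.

LRU simulation (capacity=2):
  1. access 4: MISS. Cache (LRU->MRU): [4]
  2. access 4: HIT. Cache (LRU->MRU): [4]
  3. access 4: HIT. Cache (LRU->MRU): [4]
  4. access 4: HIT. Cache (LRU->MRU): [4]
  5. access 4: HIT. Cache (LRU->MRU): [4]
  6. access 35: MISS. Cache (LRU->MRU): [4 35]
  7. access 4: HIT. Cache (LRU->MRU): [35 4]
  8. access 22: MISS, evict 35. Cache (LRU->MRU): [4 22]
  9. access 84: MISS, evict 4. Cache (LRU->MRU): [22 84]
  10. access 22: HIT. Cache (LRU->MRU): [84 22]
  11. access 35: MISS, evict 84. Cache (LRU->MRU): [22 35]
  12. access 35: HIT. Cache (LRU->MRU): [22 35]
  13. access 84: MISS, evict 22. Cache (LRU->MRU): [35 84]
  14. access 6: MISS, evict 35. Cache (LRU->MRU): [84 6]
  15. access 35: MISS, evict 84. Cache (LRU->MRU): [6 35]
Total: 7 hits, 8 misses, 6 evictions

Answer: 6 35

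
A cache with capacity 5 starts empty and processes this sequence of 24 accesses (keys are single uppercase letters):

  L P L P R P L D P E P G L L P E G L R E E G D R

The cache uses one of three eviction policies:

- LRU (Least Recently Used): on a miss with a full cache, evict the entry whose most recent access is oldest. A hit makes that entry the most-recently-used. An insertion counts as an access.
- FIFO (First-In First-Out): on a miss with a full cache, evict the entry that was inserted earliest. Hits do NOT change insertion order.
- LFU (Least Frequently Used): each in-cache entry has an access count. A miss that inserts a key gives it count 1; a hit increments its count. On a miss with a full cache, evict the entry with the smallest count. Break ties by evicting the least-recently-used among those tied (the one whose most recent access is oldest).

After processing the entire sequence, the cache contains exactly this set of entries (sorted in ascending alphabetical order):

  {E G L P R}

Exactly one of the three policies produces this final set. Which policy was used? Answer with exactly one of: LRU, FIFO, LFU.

Answer: LFU

Derivation:
Simulating under each policy and comparing final sets:
  LRU: final set = {D E G L R} -> differs
  FIFO: final set = {D G L P R} -> differs
  LFU: final set = {E G L P R} -> MATCHES target
Only LFU produces the target set.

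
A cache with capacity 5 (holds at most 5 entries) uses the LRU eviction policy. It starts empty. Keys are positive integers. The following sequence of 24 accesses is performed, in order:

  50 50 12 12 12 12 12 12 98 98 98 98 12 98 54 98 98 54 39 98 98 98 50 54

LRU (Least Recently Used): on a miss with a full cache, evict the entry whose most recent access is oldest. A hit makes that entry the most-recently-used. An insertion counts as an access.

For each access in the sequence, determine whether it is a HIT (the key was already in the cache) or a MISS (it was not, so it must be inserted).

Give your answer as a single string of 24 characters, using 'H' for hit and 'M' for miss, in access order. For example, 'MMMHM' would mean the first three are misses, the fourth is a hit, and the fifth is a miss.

LRU simulation (capacity=5):
  1. access 50: MISS. Cache (LRU->MRU): [50]
  2. access 50: HIT. Cache (LRU->MRU): [50]
  3. access 12: MISS. Cache (LRU->MRU): [50 12]
  4. access 12: HIT. Cache (LRU->MRU): [50 12]
  5. access 12: HIT. Cache (LRU->MRU): [50 12]
  6. access 12: HIT. Cache (LRU->MRU): [50 12]
  7. access 12: HIT. Cache (LRU->MRU): [50 12]
  8. access 12: HIT. Cache (LRU->MRU): [50 12]
  9. access 98: MISS. Cache (LRU->MRU): [50 12 98]
  10. access 98: HIT. Cache (LRU->MRU): [50 12 98]
  11. access 98: HIT. Cache (LRU->MRU): [50 12 98]
  12. access 98: HIT. Cache (LRU->MRU): [50 12 98]
  13. access 12: HIT. Cache (LRU->MRU): [50 98 12]
  14. access 98: HIT. Cache (LRU->MRU): [50 12 98]
  15. access 54: MISS. Cache (LRU->MRU): [50 12 98 54]
  16. access 98: HIT. Cache (LRU->MRU): [50 12 54 98]
  17. access 98: HIT. Cache (LRU->MRU): [50 12 54 98]
  18. access 54: HIT. Cache (LRU->MRU): [50 12 98 54]
  19. access 39: MISS. Cache (LRU->MRU): [50 12 98 54 39]
  20. access 98: HIT. Cache (LRU->MRU): [50 12 54 39 98]
  21. access 98: HIT. Cache (LRU->MRU): [50 12 54 39 98]
  22. access 98: HIT. Cache (LRU->MRU): [50 12 54 39 98]
  23. access 50: HIT. Cache (LRU->MRU): [12 54 39 98 50]
  24. access 54: HIT. Cache (LRU->MRU): [12 39 98 50 54]
Total: 19 hits, 5 misses, 0 evictions

Answer: MHMHHHHHMHHHHHMHHHMHHHHH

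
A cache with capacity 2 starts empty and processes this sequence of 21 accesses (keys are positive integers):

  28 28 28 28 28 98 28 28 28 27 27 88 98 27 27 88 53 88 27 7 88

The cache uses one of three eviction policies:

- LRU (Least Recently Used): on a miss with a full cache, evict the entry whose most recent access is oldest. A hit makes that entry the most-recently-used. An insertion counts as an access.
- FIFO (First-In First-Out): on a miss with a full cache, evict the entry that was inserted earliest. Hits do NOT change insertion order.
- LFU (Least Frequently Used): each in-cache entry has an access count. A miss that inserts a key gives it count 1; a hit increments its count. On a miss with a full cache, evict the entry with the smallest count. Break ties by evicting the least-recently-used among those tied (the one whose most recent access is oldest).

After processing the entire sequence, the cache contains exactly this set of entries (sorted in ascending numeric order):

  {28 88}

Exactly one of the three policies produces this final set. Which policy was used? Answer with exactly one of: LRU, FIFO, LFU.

Answer: LFU

Derivation:
Simulating under each policy and comparing final sets:
  LRU: final set = {7 88} -> differs
  FIFO: final set = {7 88} -> differs
  LFU: final set = {28 88} -> MATCHES target
Only LFU produces the target set.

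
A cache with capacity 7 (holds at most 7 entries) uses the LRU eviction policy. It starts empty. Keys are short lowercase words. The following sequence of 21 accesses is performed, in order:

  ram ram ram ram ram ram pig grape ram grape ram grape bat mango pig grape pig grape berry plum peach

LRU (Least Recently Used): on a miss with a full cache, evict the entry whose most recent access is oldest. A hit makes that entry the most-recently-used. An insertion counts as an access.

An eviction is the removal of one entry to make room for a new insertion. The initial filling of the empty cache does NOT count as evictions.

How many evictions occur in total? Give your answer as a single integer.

Answer: 1

Derivation:
LRU simulation (capacity=7):
  1. access ram: MISS. Cache (LRU->MRU): [ram]
  2. access ram: HIT. Cache (LRU->MRU): [ram]
  3. access ram: HIT. Cache (LRU->MRU): [ram]
  4. access ram: HIT. Cache (LRU->MRU): [ram]
  5. access ram: HIT. Cache (LRU->MRU): [ram]
  6. access ram: HIT. Cache (LRU->MRU): [ram]
  7. access pig: MISS. Cache (LRU->MRU): [ram pig]
  8. access grape: MISS. Cache (LRU->MRU): [ram pig grape]
  9. access ram: HIT. Cache (LRU->MRU): [pig grape ram]
  10. access grape: HIT. Cache (LRU->MRU): [pig ram grape]
  11. access ram: HIT. Cache (LRU->MRU): [pig grape ram]
  12. access grape: HIT. Cache (LRU->MRU): [pig ram grape]
  13. access bat: MISS. Cache (LRU->MRU): [pig ram grape bat]
  14. access mango: MISS. Cache (LRU->MRU): [pig ram grape bat mango]
  15. access pig: HIT. Cache (LRU->MRU): [ram grape bat mango pig]
  16. access grape: HIT. Cache (LRU->MRU): [ram bat mango pig grape]
  17. access pig: HIT. Cache (LRU->MRU): [ram bat mango grape pig]
  18. access grape: HIT. Cache (LRU->MRU): [ram bat mango pig grape]
  19. access berry: MISS. Cache (LRU->MRU): [ram bat mango pig grape berry]
  20. access plum: MISS. Cache (LRU->MRU): [ram bat mango pig grape berry plum]
  21. access peach: MISS, evict ram. Cache (LRU->MRU): [bat mango pig grape berry plum peach]
Total: 13 hits, 8 misses, 1 evictions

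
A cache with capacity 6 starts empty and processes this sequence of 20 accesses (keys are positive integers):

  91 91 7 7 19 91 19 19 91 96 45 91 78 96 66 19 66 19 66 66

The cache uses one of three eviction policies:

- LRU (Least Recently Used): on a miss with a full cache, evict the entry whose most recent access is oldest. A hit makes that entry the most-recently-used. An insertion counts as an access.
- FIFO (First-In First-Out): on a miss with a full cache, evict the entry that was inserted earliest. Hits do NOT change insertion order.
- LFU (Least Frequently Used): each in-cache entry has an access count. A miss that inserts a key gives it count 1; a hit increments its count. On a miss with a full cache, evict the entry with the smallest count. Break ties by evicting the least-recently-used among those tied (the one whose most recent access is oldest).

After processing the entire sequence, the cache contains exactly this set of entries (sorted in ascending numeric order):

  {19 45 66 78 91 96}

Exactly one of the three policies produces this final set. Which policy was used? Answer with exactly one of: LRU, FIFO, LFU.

Answer: LRU

Derivation:
Simulating under each policy and comparing final sets:
  LRU: final set = {19 45 66 78 91 96} -> MATCHES target
  FIFO: final set = {7 19 45 66 78 96} -> differs
  LFU: final set = {7 19 66 78 91 96} -> differs
Only LRU produces the target set.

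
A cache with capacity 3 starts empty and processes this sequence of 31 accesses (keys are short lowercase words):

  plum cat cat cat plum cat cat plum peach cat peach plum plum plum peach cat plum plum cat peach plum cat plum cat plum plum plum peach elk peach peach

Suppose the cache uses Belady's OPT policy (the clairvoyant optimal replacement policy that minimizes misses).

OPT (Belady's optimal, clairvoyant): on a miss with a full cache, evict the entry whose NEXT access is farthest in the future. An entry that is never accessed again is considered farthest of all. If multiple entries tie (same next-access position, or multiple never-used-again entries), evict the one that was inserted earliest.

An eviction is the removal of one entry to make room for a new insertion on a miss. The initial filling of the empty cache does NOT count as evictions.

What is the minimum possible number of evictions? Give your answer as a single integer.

Answer: 1

Derivation:
OPT (Belady) simulation (capacity=3):
  1. access plum: MISS. Cache: [plum]
  2. access cat: MISS. Cache: [plum cat]
  3. access cat: HIT. Next use of cat: step 4. Cache: [plum cat]
  4. access cat: HIT. Next use of cat: step 6. Cache: [plum cat]
  5. access plum: HIT. Next use of plum: step 8. Cache: [plum cat]
  6. access cat: HIT. Next use of cat: step 7. Cache: [plum cat]
  7. access cat: HIT. Next use of cat: step 10. Cache: [plum cat]
  8. access plum: HIT. Next use of plum: step 12. Cache: [plum cat]
  9. access peach: MISS. Cache: [plum cat peach]
  10. access cat: HIT. Next use of cat: step 16. Cache: [plum cat peach]
  11. access peach: HIT. Next use of peach: step 15. Cache: [plum cat peach]
  12. access plum: HIT. Next use of plum: step 13. Cache: [plum cat peach]
  13. access plum: HIT. Next use of plum: step 14. Cache: [plum cat peach]
  14. access plum: HIT. Next use of plum: step 17. Cache: [plum cat peach]
  15. access peach: HIT. Next use of peach: step 20. Cache: [plum cat peach]
  16. access cat: HIT. Next use of cat: step 19. Cache: [plum cat peach]
  17. access plum: HIT. Next use of plum: step 18. Cache: [plum cat peach]
  18. access plum: HIT. Next use of plum: step 21. Cache: [plum cat peach]
  19. access cat: HIT. Next use of cat: step 22. Cache: [plum cat peach]
  20. access peach: HIT. Next use of peach: step 28. Cache: [plum cat peach]
  21. access plum: HIT. Next use of plum: step 23. Cache: [plum cat peach]
  22. access cat: HIT. Next use of cat: step 24. Cache: [plum cat peach]
  23. access plum: HIT. Next use of plum: step 25. Cache: [plum cat peach]
  24. access cat: HIT. Next use of cat: never. Cache: [plum cat peach]
  25. access plum: HIT. Next use of plum: step 26. Cache: [plum cat peach]
  26. access plum: HIT. Next use of plum: step 27. Cache: [plum cat peach]
  27. access plum: HIT. Next use of plum: never. Cache: [plum cat peach]
  28. access peach: HIT. Next use of peach: step 30. Cache: [plum cat peach]
  29. access elk: MISS, evict plum (next use: never). Cache: [cat peach elk]
  30. access peach: HIT. Next use of peach: step 31. Cache: [cat peach elk]
  31. access peach: HIT. Next use of peach: never. Cache: [cat peach elk]
Total: 27 hits, 4 misses, 1 evictions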